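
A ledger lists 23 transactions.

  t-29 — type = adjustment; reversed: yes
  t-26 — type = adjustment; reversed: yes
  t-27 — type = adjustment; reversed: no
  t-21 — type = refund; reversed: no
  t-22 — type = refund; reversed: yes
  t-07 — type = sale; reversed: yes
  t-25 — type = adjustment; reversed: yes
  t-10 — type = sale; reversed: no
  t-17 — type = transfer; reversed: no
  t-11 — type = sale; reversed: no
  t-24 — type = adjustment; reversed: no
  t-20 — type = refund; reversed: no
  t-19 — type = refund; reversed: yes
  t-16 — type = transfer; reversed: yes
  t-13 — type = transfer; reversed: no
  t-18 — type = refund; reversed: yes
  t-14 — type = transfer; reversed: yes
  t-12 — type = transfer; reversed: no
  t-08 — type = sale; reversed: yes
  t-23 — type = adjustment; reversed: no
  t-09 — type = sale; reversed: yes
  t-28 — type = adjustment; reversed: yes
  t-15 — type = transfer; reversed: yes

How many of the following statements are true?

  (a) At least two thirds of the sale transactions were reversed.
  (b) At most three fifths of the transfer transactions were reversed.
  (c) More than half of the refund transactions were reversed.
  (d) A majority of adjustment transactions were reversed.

3

(a) sale: |A| = 5, |A ∩ B| = 3; needs |A ∩ B| / |A| ≥ 2/3 — false.
(b) transfer: |A| = 6, |A ∩ B| = 3; needs |A ∩ B| / |A| ≤ 3/5 — true.
(c) refund: |A| = 5, |A ∩ B| = 3; needs |A ∩ B| > |A ∖ B| — true.
(d) adjustment: |A| = 7, |A ∩ B| = 4; needs |A ∩ B| > |A ∖ B| — true.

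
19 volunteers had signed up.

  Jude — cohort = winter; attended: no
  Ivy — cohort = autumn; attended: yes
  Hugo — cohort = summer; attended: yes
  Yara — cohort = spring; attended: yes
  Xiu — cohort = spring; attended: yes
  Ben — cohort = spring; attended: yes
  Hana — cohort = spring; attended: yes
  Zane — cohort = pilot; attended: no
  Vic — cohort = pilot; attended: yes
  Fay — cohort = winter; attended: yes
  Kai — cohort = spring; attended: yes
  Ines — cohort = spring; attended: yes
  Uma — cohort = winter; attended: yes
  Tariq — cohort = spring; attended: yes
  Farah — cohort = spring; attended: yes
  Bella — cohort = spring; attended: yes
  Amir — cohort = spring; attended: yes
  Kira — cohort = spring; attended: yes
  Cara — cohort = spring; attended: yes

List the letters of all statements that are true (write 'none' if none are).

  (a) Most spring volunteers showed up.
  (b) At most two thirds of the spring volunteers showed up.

|A| = 12, |A ∩ B| = 12, |A ∖ B| = 0.
(a) |A ∩ B| > |A ∖ B|: holds.
(b) |A ∩ B| / |A| ≤ 2/3: fails.

(a)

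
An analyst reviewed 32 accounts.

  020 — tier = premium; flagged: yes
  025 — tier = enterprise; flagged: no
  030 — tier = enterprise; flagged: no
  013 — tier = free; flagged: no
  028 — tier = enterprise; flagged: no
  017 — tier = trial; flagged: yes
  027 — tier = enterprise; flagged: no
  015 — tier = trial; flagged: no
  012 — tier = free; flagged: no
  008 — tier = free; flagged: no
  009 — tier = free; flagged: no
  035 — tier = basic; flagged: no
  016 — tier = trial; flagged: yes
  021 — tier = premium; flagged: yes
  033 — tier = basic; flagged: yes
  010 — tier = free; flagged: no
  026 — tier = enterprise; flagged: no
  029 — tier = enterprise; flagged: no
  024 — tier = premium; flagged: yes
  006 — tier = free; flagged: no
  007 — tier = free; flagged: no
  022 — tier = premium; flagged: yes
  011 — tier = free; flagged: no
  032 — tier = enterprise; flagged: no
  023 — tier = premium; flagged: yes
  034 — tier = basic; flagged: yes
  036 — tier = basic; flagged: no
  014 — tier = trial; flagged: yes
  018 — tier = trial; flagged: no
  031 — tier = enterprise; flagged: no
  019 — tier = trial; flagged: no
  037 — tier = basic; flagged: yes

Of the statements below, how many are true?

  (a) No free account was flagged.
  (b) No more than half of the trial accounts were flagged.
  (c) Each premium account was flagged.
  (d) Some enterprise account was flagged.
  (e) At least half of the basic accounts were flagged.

(a) free: |A| = 8, |A ∩ B| = 0; needs A ∩ B = ∅ (|A ∩ B| = 0) — true.
(b) trial: |A| = 6, |A ∩ B| = 3; needs |A ∩ B| ≤ |A ∖ B| — true.
(c) premium: |A| = 5, |A ∩ B| = 5; needs A ⊆ B, i.e. every element of A is in B (|A ∖ B| = 0) — true.
(d) enterprise: |A| = 8, |A ∩ B| = 0; needs A ∩ B ≠ ∅ (|A ∩ B| ≥ 1) — false.
(e) basic: |A| = 5, |A ∩ B| = 3; needs |A ∩ B| ≥ |A ∖ B| — true.

4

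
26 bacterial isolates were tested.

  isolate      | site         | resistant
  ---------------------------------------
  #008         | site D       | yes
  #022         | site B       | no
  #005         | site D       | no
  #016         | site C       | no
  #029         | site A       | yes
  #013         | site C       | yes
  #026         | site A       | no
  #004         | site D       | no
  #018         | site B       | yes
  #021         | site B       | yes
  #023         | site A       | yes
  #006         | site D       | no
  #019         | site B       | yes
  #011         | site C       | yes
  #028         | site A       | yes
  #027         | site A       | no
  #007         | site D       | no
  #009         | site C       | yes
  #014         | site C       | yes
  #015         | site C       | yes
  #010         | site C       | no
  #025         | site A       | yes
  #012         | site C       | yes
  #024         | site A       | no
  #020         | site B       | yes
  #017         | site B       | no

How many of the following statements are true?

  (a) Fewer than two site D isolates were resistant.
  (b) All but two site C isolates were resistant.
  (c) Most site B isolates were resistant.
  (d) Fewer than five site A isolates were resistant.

(a) site D: |A| = 5, |A ∩ B| = 1; needs |A ∩ B| < 2 — true.
(b) site C: |A| = 8, |A ∩ B| = 6; needs |A ∖ B| = 2 — true.
(c) site B: |A| = 6, |A ∩ B| = 4; needs |A ∩ B| > |A ∖ B| — true.
(d) site A: |A| = 7, |A ∩ B| = 4; needs |A ∩ B| < 5 — true.

4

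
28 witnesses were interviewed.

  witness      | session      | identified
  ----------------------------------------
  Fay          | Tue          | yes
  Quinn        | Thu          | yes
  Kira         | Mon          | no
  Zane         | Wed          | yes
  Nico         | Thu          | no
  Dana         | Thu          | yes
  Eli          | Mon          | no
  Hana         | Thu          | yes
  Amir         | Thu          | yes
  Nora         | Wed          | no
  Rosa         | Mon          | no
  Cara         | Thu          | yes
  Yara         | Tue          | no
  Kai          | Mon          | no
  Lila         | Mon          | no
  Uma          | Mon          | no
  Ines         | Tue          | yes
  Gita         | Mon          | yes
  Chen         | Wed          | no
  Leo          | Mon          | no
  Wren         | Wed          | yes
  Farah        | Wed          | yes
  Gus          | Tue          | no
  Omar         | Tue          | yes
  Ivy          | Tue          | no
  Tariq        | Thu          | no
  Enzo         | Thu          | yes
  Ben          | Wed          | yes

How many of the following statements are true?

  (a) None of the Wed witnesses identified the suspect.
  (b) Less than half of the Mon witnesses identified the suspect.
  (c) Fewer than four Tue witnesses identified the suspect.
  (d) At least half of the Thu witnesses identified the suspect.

(a) Wed: |A| = 6, |A ∩ B| = 4; needs A ∩ B = ∅ (|A ∩ B| = 0) — false.
(b) Mon: |A| = 8, |A ∩ B| = 1; needs |A ∩ B| < |A ∖ B| — true.
(c) Tue: |A| = 6, |A ∩ B| = 3; needs |A ∩ B| < 4 — true.
(d) Thu: |A| = 8, |A ∩ B| = 6; needs |A ∩ B| ≥ |A ∖ B| — true.

3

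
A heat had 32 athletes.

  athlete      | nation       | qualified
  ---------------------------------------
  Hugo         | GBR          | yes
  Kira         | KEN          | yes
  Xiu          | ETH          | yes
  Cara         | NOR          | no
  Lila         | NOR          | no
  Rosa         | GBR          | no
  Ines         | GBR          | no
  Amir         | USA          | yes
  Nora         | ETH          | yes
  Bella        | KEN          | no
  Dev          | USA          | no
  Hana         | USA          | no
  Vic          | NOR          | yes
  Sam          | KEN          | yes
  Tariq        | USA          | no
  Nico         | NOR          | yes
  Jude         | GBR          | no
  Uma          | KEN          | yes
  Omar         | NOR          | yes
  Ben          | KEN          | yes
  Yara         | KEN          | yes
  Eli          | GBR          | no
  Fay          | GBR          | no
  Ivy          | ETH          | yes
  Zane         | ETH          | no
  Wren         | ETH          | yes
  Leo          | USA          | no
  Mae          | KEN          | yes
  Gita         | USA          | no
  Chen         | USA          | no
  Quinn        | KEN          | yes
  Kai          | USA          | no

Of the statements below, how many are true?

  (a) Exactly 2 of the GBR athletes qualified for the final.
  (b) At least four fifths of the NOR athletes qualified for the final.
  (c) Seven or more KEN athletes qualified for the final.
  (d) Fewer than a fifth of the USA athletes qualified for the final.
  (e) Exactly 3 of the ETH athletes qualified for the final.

(a) GBR: |A| = 6, |A ∩ B| = 1; needs |A ∩ B| = 2 — false.
(b) NOR: |A| = 5, |A ∩ B| = 3; needs |A ∩ B| / |A| ≥ 4/5 — false.
(c) KEN: |A| = 8, |A ∩ B| = 7; needs |A ∩ B| ≥ 7 — true.
(d) USA: |A| = 8, |A ∩ B| = 1; needs |A ∩ B| / |A| < 1/5 — true.
(e) ETH: |A| = 5, |A ∩ B| = 4; needs |A ∩ B| = 3 — false.

2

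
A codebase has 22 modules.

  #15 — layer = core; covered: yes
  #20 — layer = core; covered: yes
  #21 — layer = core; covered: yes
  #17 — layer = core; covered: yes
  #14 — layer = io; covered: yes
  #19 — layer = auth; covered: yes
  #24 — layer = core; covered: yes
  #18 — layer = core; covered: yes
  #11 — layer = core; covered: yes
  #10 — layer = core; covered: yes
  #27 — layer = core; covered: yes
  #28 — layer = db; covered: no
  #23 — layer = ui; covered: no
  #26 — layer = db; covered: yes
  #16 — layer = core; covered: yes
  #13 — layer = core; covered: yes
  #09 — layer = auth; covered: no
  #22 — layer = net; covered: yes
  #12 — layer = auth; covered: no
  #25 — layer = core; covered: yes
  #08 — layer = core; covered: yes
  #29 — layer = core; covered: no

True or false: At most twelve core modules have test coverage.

False

'At most twelve core modules have test coverage' holds iff |A ∩ B| ≤ 12.
A (the restrictor) = {#15, #20, #21, #17, #24, #18, #11, #10, #27, #16, #13, #25, #08, #29}, |A| = 14.
A ∩ B = {#15, #20, #21, #17, #24, #18, #11, #10, #27, #16, #13, #25, #08}, so |A ∩ B| = 13.
|A ∩ B| = 13, so the statement is false.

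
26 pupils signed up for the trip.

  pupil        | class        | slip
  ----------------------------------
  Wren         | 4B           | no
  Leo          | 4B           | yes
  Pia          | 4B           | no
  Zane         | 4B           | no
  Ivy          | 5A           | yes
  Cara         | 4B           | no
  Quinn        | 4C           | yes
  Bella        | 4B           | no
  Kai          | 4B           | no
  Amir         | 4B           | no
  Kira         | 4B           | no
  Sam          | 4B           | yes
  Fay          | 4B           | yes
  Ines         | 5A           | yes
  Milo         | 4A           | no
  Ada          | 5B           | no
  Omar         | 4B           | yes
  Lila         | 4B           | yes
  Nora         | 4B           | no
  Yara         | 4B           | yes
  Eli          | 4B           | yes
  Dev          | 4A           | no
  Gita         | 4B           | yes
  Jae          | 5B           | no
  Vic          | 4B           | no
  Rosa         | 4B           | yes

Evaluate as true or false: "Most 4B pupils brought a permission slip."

False

The determiner here denotes the relation: |A ∩ B| > |A ∖ B|.
|A| = 19, |A ∩ B| = 9, |A ∖ B| = 10.
9 < 10, so the statement is false.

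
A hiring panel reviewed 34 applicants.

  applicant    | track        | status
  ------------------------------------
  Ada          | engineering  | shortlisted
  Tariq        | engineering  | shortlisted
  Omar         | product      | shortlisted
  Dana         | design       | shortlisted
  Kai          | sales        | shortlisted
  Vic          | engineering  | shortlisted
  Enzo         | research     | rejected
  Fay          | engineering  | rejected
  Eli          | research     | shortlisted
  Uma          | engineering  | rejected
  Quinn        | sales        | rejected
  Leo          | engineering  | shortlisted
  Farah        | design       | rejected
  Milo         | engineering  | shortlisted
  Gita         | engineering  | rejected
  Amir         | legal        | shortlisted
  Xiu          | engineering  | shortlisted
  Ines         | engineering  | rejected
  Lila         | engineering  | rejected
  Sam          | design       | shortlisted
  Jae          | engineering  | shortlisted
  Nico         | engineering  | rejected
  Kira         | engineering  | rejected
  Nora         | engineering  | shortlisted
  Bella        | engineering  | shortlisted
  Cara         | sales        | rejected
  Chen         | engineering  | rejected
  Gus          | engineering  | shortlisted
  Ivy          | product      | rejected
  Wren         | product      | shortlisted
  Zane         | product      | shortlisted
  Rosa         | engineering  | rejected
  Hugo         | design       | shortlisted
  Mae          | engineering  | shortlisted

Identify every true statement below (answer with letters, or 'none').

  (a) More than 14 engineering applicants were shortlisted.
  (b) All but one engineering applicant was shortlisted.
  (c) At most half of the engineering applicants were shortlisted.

none

|A| = 20, |A ∩ B| = 11, |A ∖ B| = 9.
(a) |A ∩ B| > 14: fails.
(b) |A ∖ B| = 1: fails.
(c) |A ∩ B| ≤ |A ∖ B|: fails.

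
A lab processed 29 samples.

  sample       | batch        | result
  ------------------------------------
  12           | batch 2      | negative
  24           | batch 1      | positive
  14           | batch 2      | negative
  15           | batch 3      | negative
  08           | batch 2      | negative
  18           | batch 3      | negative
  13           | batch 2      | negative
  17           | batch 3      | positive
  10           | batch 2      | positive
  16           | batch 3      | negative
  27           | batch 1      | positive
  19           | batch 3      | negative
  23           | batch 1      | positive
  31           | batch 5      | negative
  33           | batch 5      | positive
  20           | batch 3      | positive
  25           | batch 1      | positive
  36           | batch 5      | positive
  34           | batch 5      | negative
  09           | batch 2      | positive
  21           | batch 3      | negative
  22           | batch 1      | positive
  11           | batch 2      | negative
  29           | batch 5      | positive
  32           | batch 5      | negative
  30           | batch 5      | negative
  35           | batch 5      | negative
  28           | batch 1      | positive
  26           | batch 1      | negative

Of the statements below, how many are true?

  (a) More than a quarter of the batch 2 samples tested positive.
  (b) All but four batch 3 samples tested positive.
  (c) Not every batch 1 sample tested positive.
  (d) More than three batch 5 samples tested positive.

(a) batch 2: |A| = 7, |A ∩ B| = 2; needs |A ∩ B| / |A| > 1/4 — true.
(b) batch 3: |A| = 7, |A ∩ B| = 2; needs |A ∖ B| = 4 — false.
(c) batch 1: |A| = 7, |A ∩ B| = 6; needs A ⊄ B (|A ∖ B| ≥ 1) — true.
(d) batch 5: |A| = 8, |A ∩ B| = 3; needs |A ∩ B| > 3 — false.

2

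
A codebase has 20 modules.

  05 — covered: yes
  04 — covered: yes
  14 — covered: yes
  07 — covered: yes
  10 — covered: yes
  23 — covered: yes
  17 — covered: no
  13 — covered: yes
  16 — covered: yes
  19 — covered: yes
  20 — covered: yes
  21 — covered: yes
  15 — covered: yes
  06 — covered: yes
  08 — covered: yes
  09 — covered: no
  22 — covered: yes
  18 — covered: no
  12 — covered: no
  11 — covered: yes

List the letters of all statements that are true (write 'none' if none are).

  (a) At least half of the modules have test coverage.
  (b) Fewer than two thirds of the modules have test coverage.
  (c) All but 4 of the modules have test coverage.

|A| = 20, |A ∩ B| = 16, |A ∖ B| = 4.
(a) |A ∩ B| ≥ |A ∖ B|: holds.
(b) |A ∩ B| / |A| < 2/3: fails.
(c) |A ∖ B| = 4: holds.

(a), (c)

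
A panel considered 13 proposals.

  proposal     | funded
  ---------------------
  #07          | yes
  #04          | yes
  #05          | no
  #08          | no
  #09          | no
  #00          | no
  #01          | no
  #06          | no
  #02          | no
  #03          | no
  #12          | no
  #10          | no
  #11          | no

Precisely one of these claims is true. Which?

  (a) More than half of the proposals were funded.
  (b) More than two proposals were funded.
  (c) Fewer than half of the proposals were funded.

(c)

|A| = 13, |A ∩ B| = 2, |A ∖ B| = 11.
(a) requires |A ∩ B| > |A ∖ B|: false.
(b) requires |A ∩ B| > 2: false.
(c) requires |A ∩ B| < |A ∖ B|: true.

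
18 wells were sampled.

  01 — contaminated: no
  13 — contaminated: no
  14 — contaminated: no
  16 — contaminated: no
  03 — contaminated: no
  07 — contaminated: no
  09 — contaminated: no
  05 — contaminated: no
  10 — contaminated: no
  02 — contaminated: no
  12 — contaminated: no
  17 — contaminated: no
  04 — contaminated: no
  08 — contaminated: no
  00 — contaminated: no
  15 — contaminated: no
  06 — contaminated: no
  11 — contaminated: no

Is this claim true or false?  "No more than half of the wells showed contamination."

True

Truth condition: |A ∩ B| ≤ |A ∖ B|.
|A| = 18, |A ∩ B| = 0, |A ∖ B| = 18.
0 < 18, so the statement is true.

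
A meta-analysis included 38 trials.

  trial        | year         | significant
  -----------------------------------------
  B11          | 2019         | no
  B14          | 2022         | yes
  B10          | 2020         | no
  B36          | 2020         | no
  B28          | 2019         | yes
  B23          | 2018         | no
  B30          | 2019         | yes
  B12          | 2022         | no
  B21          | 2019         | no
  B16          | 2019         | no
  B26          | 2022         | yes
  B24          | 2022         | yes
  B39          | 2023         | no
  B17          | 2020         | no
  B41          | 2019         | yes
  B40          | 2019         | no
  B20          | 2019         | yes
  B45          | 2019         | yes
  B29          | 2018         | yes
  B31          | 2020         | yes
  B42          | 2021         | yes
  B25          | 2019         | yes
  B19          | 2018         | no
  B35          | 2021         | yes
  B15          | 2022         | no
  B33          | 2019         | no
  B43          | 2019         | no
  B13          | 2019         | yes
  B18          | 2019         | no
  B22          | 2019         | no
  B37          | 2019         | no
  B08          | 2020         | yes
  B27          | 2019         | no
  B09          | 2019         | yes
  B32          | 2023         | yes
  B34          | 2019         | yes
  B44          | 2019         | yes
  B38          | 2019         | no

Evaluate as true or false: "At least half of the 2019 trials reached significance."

False

Truth condition: |A ∩ B| ≥ |A ∖ B|.
|A| = 21, |A ∩ B| = 10, |A ∖ B| = 11.
10 < 11, so the statement is false.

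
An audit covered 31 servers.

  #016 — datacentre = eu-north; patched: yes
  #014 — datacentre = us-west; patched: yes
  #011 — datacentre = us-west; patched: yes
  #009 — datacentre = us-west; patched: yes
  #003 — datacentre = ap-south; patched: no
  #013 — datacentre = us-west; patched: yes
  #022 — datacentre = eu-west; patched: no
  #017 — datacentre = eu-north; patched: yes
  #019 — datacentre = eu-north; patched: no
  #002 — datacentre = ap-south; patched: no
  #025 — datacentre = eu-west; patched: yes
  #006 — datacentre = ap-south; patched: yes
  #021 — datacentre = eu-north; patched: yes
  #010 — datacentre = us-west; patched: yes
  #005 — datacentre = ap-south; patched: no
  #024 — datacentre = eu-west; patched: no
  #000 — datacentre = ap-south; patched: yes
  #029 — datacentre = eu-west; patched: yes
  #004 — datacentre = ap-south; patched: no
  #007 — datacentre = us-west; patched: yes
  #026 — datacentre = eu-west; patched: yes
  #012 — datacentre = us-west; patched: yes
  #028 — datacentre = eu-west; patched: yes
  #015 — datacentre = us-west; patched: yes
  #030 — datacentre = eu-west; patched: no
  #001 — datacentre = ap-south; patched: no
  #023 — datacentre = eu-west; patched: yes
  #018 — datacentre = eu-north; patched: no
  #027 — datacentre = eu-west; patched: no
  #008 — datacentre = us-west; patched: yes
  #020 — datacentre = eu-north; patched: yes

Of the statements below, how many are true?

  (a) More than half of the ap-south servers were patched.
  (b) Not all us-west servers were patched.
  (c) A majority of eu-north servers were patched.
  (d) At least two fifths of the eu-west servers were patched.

(a) ap-south: |A| = 7, |A ∩ B| = 2; needs |A ∩ B| > |A ∖ B| — false.
(b) us-west: |A| = 9, |A ∩ B| = 9; needs A ⊄ B (|A ∖ B| ≥ 1) — false.
(c) eu-north: |A| = 6, |A ∩ B| = 4; needs |A ∩ B| > |A ∖ B| — true.
(d) eu-west: |A| = 9, |A ∩ B| = 5; needs |A ∩ B| / |A| ≥ 2/5 — true.

2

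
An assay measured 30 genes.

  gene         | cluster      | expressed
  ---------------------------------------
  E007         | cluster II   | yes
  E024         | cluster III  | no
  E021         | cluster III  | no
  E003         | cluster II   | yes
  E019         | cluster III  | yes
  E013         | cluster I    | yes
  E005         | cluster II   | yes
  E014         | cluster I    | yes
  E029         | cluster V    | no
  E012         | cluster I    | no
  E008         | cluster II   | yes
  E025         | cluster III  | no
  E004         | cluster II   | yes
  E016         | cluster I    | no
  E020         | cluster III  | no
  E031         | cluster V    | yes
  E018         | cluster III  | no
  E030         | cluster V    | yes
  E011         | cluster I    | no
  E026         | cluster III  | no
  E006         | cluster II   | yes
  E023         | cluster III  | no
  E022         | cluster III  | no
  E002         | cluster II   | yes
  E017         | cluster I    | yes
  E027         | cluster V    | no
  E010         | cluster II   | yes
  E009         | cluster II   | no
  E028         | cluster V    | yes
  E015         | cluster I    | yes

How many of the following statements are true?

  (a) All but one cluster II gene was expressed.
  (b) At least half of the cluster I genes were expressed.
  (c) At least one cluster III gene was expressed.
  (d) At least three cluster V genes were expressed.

(a) cluster II: |A| = 9, |A ∩ B| = 8; needs |A ∖ B| = 1 — true.
(b) cluster I: |A| = 7, |A ∩ B| = 4; needs |A ∩ B| ≥ |A ∖ B| — true.
(c) cluster III: |A| = 9, |A ∩ B| = 1; needs A ∩ B ≠ ∅ (|A ∩ B| ≥ 1) — true.
(d) cluster V: |A| = 5, |A ∩ B| = 3; needs |A ∩ B| ≥ 3 — true.

4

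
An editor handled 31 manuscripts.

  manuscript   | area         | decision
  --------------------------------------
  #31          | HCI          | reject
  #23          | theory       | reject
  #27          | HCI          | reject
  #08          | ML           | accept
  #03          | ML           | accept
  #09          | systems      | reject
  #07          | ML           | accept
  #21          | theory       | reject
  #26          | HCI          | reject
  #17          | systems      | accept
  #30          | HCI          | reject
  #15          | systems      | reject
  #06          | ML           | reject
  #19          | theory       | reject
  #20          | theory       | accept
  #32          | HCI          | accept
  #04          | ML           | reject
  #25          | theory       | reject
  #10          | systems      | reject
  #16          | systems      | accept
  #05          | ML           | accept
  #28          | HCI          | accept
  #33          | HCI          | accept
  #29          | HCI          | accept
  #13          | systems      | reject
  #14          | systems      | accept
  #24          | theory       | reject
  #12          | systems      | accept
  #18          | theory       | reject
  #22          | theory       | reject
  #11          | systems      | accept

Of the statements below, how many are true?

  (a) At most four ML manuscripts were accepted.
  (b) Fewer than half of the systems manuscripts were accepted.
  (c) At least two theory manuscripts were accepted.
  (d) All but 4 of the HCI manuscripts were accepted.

2

(a) ML: |A| = 6, |A ∩ B| = 4; needs |A ∩ B| ≤ 4 — true.
(b) systems: |A| = 9, |A ∩ B| = 5; needs |A ∩ B| < |A ∖ B| — false.
(c) theory: |A| = 8, |A ∩ B| = 1; needs |A ∩ B| ≥ 2 — false.
(d) HCI: |A| = 8, |A ∩ B| = 4; needs |A ∖ B| = 4 — true.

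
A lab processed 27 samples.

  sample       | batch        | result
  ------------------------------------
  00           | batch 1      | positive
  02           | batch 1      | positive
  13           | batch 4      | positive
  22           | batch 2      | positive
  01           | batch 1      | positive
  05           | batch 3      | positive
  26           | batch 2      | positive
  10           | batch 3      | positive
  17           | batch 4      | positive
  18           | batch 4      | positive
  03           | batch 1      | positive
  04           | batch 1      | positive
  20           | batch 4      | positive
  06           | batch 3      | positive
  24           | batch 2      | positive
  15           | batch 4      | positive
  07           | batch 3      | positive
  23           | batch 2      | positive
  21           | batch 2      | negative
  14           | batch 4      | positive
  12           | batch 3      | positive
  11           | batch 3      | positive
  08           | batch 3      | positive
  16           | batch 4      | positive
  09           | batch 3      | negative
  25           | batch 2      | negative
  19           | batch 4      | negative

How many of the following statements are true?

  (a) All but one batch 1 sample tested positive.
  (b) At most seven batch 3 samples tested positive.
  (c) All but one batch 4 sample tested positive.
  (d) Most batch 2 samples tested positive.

(a) batch 1: |A| = 5, |A ∩ B| = 5; needs |A ∖ B| = 1 — false.
(b) batch 3: |A| = 8, |A ∩ B| = 7; needs |A ∩ B| ≤ 7 — true.
(c) batch 4: |A| = 8, |A ∩ B| = 7; needs |A ∖ B| = 1 — true.
(d) batch 2: |A| = 6, |A ∩ B| = 4; needs |A ∩ B| > |A ∖ B| — true.

3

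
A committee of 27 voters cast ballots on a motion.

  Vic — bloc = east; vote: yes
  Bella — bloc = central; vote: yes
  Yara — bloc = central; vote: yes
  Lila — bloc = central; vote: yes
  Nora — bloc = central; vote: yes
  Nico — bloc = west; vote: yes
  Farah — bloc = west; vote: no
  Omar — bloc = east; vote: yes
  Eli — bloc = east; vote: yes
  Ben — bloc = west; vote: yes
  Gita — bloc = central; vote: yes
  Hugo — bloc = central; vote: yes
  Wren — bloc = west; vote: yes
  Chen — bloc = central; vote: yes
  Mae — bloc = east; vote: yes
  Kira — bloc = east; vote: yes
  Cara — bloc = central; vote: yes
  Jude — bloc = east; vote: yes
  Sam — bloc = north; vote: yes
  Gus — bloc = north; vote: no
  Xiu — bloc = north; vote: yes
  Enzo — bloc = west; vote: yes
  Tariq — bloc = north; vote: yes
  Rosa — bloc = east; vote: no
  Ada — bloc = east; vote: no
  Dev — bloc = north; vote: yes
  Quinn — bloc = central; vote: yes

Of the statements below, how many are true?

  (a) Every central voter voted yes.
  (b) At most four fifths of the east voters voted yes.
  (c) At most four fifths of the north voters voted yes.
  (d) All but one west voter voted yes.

4

(a) central: |A| = 9, |A ∩ B| = 9; needs A ⊆ B, i.e. every element of A is in B (|A ∖ B| = 0) — true.
(b) east: |A| = 8, |A ∩ B| = 6; needs |A ∩ B| / |A| ≤ 4/5 — true.
(c) north: |A| = 5, |A ∩ B| = 4; needs |A ∩ B| / |A| ≤ 4/5 — true.
(d) west: |A| = 5, |A ∩ B| = 4; needs |A ∖ B| = 1 — true.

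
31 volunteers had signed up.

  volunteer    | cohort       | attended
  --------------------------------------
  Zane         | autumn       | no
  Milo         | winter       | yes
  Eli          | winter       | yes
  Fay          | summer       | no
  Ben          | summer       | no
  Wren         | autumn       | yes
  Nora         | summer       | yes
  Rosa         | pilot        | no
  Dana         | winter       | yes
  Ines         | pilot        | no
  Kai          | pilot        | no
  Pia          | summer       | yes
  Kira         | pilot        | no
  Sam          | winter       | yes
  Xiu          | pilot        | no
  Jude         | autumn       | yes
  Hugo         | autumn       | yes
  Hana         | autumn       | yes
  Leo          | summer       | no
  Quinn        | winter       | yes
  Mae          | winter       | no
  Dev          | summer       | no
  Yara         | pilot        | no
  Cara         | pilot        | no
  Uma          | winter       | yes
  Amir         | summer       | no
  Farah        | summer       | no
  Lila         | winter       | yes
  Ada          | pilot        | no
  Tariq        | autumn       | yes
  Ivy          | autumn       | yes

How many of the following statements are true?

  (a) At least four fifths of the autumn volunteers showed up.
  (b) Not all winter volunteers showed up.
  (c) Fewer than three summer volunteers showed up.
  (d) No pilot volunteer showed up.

4

(a) autumn: |A| = 7, |A ∩ B| = 6; needs |A ∩ B| / |A| ≥ 4/5 — true.
(b) winter: |A| = 8, |A ∩ B| = 7; needs A ⊄ B (|A ∖ B| ≥ 1) — true.
(c) summer: |A| = 8, |A ∩ B| = 2; needs |A ∩ B| < 3 — true.
(d) pilot: |A| = 8, |A ∩ B| = 0; needs A ∩ B = ∅ (|A ∩ B| = 0) — true.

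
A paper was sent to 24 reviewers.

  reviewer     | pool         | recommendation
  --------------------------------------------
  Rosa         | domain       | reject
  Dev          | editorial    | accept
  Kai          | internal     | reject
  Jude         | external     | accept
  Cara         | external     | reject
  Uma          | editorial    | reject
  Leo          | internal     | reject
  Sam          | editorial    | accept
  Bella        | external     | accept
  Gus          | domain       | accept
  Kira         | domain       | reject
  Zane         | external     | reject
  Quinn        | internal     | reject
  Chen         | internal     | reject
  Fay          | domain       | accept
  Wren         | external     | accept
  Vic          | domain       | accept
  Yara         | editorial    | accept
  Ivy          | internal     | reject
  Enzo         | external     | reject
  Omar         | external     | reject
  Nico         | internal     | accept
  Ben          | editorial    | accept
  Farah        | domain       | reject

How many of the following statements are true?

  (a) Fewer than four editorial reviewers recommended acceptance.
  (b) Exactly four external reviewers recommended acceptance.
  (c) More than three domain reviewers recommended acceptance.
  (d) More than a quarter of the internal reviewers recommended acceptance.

0

(a) editorial: |A| = 5, |A ∩ B| = 4; needs |A ∩ B| < 4 — false.
(b) external: |A| = 7, |A ∩ B| = 3; needs |A ∩ B| = 4 — false.
(c) domain: |A| = 6, |A ∩ B| = 3; needs |A ∩ B| > 3 — false.
(d) internal: |A| = 6, |A ∩ B| = 1; needs |A ∩ B| / |A| > 1/4 — false.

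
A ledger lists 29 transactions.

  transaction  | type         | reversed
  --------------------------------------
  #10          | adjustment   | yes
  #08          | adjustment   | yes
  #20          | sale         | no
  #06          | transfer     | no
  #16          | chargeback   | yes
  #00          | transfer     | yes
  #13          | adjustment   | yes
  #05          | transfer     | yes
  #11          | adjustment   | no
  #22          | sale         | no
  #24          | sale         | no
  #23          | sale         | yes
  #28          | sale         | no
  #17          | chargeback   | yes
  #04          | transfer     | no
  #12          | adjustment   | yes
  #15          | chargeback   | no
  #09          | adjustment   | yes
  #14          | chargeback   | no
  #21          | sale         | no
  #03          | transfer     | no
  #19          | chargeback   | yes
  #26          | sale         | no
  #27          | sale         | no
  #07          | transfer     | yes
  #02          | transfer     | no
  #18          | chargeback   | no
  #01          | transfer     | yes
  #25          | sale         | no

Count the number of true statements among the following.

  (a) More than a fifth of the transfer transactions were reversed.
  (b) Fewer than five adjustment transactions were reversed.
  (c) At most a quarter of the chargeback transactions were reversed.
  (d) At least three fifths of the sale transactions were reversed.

(a) transfer: |A| = 8, |A ∩ B| = 4; needs |A ∩ B| / |A| > 1/5 — true.
(b) adjustment: |A| = 6, |A ∩ B| = 5; needs |A ∩ B| < 5 — false.
(c) chargeback: |A| = 6, |A ∩ B| = 3; needs |A ∩ B| / |A| ≤ 1/4 — false.
(d) sale: |A| = 9, |A ∩ B| = 1; needs |A ∩ B| / |A| ≥ 3/5 — false.

1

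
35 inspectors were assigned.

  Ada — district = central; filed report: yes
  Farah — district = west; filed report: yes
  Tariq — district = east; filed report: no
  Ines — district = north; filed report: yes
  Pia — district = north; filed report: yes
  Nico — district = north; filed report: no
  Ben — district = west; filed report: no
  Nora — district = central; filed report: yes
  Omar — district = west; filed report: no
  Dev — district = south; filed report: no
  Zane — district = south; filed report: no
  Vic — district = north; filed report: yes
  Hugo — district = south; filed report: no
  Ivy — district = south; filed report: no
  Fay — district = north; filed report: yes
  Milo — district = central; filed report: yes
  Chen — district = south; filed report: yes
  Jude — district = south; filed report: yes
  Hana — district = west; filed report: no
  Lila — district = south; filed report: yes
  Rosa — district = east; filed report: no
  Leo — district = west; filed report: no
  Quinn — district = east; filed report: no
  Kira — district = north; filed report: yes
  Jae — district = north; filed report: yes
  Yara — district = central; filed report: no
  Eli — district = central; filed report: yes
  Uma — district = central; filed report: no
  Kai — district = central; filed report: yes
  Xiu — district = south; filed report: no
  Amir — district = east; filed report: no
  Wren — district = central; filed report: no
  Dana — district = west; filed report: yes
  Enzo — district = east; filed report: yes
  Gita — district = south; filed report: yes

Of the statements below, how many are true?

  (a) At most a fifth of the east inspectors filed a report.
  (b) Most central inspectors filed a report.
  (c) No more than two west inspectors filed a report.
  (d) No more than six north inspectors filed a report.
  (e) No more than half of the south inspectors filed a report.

5

(a) east: |A| = 5, |A ∩ B| = 1; needs |A ∩ B| / |A| ≤ 1/5 — true.
(b) central: |A| = 8, |A ∩ B| = 5; needs |A ∩ B| > |A ∖ B| — true.
(c) west: |A| = 6, |A ∩ B| = 2; needs |A ∩ B| ≤ 2 — true.
(d) north: |A| = 7, |A ∩ B| = 6; needs |A ∩ B| ≤ 6 — true.
(e) south: |A| = 9, |A ∩ B| = 4; needs |A ∩ B| ≤ |A ∖ B| — true.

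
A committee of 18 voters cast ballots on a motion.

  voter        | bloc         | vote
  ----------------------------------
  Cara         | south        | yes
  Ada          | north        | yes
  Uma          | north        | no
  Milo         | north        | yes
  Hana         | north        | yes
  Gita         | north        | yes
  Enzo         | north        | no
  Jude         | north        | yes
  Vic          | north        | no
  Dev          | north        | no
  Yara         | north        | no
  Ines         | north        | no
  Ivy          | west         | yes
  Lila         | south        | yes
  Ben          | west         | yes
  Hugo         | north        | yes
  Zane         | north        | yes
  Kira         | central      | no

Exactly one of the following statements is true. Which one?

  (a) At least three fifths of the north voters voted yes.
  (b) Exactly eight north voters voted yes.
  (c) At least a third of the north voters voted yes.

(c)

|A| = 13, |A ∩ B| = 7, |A ∖ B| = 6.
(a) requires |A ∩ B| / |A| ≥ 3/5: false.
(b) requires |A ∩ B| = 8: false.
(c) requires |A ∩ B| / |A| ≥ 1/3: true.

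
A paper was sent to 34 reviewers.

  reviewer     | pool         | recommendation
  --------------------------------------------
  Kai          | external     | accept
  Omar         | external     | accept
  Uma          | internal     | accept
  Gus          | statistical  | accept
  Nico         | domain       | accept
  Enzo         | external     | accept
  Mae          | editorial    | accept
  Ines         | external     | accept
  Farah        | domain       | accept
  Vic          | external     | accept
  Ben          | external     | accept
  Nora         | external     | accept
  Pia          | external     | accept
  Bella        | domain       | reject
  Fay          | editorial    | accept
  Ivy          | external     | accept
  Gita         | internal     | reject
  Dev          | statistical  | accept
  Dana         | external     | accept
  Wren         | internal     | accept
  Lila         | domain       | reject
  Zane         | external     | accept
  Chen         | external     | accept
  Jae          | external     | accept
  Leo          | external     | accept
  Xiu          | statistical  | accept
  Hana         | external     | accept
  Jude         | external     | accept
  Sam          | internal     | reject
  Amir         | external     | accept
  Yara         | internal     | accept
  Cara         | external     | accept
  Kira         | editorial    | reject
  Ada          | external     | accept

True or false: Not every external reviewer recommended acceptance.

The determiner here denotes the relation: A ⊄ B (|A ∖ B| ≥ 1).
|A| = 19, |A ∩ B| = 19, |A ∖ B| = 0.
So the statement is false.

False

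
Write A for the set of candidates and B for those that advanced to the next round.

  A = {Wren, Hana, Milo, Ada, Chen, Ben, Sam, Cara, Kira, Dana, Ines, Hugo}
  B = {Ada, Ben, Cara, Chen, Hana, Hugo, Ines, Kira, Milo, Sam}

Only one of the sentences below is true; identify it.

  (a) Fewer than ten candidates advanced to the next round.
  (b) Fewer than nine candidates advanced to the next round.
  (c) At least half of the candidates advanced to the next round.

(c)

|A| = 12, |A ∩ B| = 10, |A ∖ B| = 2.
(a) requires |A ∩ B| < 10: false.
(b) requires |A ∩ B| < 9: false.
(c) requires |A ∩ B| ≥ |A ∖ B|: true.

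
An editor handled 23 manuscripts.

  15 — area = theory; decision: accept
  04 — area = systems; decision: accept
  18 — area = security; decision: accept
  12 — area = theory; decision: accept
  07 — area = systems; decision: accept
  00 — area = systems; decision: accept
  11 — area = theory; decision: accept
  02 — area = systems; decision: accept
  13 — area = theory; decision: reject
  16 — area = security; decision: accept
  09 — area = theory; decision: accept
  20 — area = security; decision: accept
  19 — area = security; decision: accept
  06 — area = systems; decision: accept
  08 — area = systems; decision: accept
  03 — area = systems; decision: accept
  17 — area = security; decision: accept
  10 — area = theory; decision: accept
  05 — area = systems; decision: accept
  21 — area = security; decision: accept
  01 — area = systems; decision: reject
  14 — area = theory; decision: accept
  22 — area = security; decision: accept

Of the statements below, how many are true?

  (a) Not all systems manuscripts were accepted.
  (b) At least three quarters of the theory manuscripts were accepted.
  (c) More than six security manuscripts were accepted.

3

(a) systems: |A| = 9, |A ∩ B| = 8; needs A ⊄ B (|A ∖ B| ≥ 1) — true.
(b) theory: |A| = 7, |A ∩ B| = 6; needs |A ∩ B| / |A| ≥ 3/4 — true.
(c) security: |A| = 7, |A ∩ B| = 7; needs |A ∩ B| > 6 — true.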